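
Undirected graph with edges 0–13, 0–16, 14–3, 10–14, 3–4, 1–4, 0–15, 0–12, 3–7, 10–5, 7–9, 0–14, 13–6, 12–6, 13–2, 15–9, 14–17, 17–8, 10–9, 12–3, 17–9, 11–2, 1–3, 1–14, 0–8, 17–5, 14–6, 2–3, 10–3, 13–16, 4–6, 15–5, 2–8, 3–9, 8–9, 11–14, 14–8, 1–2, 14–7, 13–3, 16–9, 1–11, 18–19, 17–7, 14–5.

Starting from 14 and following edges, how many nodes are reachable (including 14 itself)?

BFS from 14 visits: 14, 17, 11, 10, 8, 7, 6, 5, 3, 1, 0, 9, 2, 13, 12, 4, 15, 16
Reachable nodes: 18 of 20 total.

18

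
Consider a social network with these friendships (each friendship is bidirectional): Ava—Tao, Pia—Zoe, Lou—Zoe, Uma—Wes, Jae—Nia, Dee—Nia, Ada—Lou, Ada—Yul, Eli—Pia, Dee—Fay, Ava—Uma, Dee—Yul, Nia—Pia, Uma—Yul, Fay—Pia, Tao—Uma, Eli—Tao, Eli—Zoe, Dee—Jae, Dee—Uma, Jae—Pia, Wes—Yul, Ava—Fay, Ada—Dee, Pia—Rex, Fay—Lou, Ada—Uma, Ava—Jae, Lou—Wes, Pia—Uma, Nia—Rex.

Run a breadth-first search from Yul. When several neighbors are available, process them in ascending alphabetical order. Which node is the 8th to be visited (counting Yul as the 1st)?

Jae

Visit Yul; enqueue Ada, Dee, Uma, Wes → queue [Ada, Dee, Uma, Wes]
Visit Ada; enqueue Lou → queue [Dee, Uma, Wes, Lou]
Visit Dee; enqueue Fay, Jae, Nia → queue [Uma, Wes, Lou, Fay, Jae, Nia]
Visit Uma; enqueue Ava, Pia, Tao → queue [Wes, Lou, Fay, Jae, Nia, Ava, Pia, Tao]
Visit Wes → queue [Lou, Fay, Jae, Nia, Ava, Pia, Tao]
Visit Lou; enqueue Zoe → queue [Fay, Jae, Nia, Ava, Pia, Tao, Zoe]
Visit Fay → queue [Jae, Nia, Ava, Pia, Tao, Zoe]
Visit Jae → queue [Nia, Ava, Pia, Tao, Zoe]
Visit Nia; enqueue Rex → queue [Ava, Pia, Tao, Zoe, Rex]
Visit Ava → queue [Pia, Tao, Zoe, Rex]
Visit Pia; enqueue Eli → queue [Tao, Zoe, Rex, Eli]
Visit Tao → queue [Zoe, Rex, Eli]
Visit Zoe → queue [Rex, Eli]
Visit Rex → queue [Eli]
Visit Eli → queue []

Visit order: Yul, Ada, Dee, Uma, Wes, Lou, Fay, Jae, Nia, Ava, Pia, Tao, Zoe, Rex, Eli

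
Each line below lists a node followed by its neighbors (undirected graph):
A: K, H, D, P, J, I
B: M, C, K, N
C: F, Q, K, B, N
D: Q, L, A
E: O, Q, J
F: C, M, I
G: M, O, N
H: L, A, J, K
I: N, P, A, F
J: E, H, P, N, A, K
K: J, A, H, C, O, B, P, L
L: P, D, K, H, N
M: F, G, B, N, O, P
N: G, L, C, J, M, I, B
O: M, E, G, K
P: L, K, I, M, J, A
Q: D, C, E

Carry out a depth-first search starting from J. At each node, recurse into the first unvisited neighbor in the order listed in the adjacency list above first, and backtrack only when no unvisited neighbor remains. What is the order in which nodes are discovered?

Visit J
J → E
E → O
O → M
M → F
F → C
C → Q
Q → D
D → L
L → P
P → K
K → A
A → H
A → I
I → N
N → G
N → B

J E O M F C Q D L P K A H I N G B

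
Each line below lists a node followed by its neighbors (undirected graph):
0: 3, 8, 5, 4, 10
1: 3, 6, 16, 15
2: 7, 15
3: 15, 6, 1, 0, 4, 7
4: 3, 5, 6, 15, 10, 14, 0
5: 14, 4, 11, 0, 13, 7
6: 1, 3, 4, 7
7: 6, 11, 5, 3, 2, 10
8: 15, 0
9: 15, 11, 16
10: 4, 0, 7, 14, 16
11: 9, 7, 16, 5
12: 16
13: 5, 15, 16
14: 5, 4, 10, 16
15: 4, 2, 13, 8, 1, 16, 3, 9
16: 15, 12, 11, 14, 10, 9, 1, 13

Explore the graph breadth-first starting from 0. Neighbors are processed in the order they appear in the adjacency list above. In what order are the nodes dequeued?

0, 3, 8, 5, 4, 10, 15, 6, 1, 7, 14, 11, 13, 16, 2, 9, 12

Visit 0; enqueue 3, 8, 5, 4, 10 → queue [3, 8, 5, 4, 10]
Visit 3; enqueue 15, 6, 1, 7 → queue [8, 5, 4, 10, 15, 6, 1, 7]
Visit 8 → queue [5, 4, 10, 15, 6, 1, 7]
Visit 5; enqueue 14, 11, 13 → queue [4, 10, 15, 6, 1, 7, 14, 11, 13]
Visit 4 → queue [10, 15, 6, 1, 7, 14, 11, 13]
Visit 10; enqueue 16 → queue [15, 6, 1, 7, 14, 11, 13, 16]
Visit 15; enqueue 2, 9 → queue [6, 1, 7, 14, 11, 13, 16, 2, 9]
Visit 6 → queue [1, 7, 14, 11, 13, 16, 2, 9]
Visit 1 → queue [7, 14, 11, 13, 16, 2, 9]
Visit 7 → queue [14, 11, 13, 16, 2, 9]
Visit 14 → queue [11, 13, 16, 2, 9]
Visit 11 → queue [13, 16, 2, 9]
Visit 13 → queue [16, 2, 9]
Visit 16; enqueue 12 → queue [2, 9, 12]
Visit 2 → queue [9, 12]
Visit 9 → queue [12]
Visit 12 → queue []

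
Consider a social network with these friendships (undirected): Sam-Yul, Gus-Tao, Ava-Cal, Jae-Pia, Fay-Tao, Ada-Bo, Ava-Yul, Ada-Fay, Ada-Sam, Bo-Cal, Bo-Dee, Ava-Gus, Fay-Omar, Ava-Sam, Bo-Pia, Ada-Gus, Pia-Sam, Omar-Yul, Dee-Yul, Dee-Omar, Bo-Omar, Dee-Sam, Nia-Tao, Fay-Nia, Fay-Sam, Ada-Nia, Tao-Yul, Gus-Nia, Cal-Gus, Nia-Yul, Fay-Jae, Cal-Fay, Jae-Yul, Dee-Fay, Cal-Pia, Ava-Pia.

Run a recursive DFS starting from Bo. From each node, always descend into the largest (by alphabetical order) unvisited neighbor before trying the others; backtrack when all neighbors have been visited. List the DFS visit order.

Visit Bo
Bo → Pia
Pia → Sam
Sam → Yul
Yul → Tao
Tao → Nia
Nia → Gus
Gus → Cal
Cal → Fay
Fay → Omar
Omar → Dee
Fay → Jae
Fay → Ada
Cal → Ava

Bo Pia Sam Yul Tao Nia Gus Cal Fay Omar Dee Jae Ada Ava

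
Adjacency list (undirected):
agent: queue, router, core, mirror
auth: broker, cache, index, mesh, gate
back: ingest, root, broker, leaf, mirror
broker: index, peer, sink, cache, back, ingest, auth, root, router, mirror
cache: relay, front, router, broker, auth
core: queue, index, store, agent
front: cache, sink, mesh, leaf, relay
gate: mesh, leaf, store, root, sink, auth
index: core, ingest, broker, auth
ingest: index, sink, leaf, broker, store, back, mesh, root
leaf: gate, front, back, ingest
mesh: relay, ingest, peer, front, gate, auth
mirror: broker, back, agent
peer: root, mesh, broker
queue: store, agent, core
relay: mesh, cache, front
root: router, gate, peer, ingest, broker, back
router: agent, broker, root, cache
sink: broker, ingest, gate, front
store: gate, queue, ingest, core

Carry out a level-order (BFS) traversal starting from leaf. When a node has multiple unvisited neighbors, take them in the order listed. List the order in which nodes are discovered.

Visit leaf; enqueue gate, front, back, ingest → queue [gate, front, back, ingest]
Visit gate; enqueue mesh, store, root, sink, auth → queue [front, back, ingest, mesh, store, root, sink, auth]
Visit front; enqueue cache, relay → queue [back, ingest, mesh, store, root, sink, auth, cache, relay]
Visit back; enqueue broker, mirror → queue [ingest, mesh, store, root, sink, auth, cache, relay, broker, mirror]
Visit ingest; enqueue index → queue [mesh, store, root, sink, auth, cache, relay, broker, mirror, index]
Visit mesh; enqueue peer → queue [store, root, sink, auth, cache, relay, broker, mirror, index, peer]
Visit store; enqueue queue, core → queue [root, sink, auth, cache, relay, broker, mirror, index, peer, queue, core]
Visit root; enqueue router → queue [sink, auth, cache, relay, broker, mirror, index, peer, queue, core, router]
Visit sink → queue [auth, cache, relay, broker, mirror, index, peer, queue, core, router]
Visit auth → queue [cache, relay, broker, mirror, index, peer, queue, core, router]
Visit cache → queue [relay, broker, mirror, index, peer, queue, core, router]
Visit relay → queue [broker, mirror, index, peer, queue, core, router]
Visit broker → queue [mirror, index, peer, queue, core, router]
Visit mirror; enqueue agent → queue [index, peer, queue, core, router, agent]
Visit index → queue [peer, queue, core, router, agent]
Visit peer → queue [queue, core, router, agent]
Visit queue → queue [core, router, agent]
Visit core → queue [router, agent]
Visit router → queue [agent]
Visit agent → queue []

leaf, gate, front, back, ingest, mesh, store, root, sink, auth, cache, relay, broker, mirror, index, peer, queue, core, router, agent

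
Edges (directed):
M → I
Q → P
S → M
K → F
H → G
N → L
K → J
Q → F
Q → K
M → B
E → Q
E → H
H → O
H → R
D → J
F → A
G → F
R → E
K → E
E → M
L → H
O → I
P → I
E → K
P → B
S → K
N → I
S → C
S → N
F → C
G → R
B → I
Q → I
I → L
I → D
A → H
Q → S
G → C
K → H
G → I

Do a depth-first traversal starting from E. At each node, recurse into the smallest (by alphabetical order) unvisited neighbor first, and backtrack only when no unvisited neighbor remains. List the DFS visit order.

E -> H -> G -> C -> F -> A -> I -> D -> J -> L -> R -> O -> K -> M -> B -> Q -> P -> S -> N

Visit E
E → H
H → G
G → C
G → F
F → A
G → I
I → D
D → J
I → L
G → R
H → O
E → K
E → M
M → B
E → Q
Q → P
Q → S
S → N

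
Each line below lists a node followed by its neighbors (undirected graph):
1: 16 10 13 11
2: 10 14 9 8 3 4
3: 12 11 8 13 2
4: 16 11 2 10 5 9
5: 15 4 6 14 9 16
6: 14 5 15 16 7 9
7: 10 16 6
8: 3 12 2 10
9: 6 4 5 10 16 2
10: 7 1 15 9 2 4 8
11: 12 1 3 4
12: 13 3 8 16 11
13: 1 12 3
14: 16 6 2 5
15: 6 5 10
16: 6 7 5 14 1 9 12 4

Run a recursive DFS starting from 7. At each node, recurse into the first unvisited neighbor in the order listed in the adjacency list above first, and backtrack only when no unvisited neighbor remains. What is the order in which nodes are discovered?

Visit 7
7 → 10
10 → 1
1 → 16
16 → 6
6 → 14
14 → 2
2 → 9
9 → 4
4 → 11
11 → 12
12 → 13
13 → 3
3 → 8
4 → 5
5 → 15

7 → 10 → 1 → 16 → 6 → 14 → 2 → 9 → 4 → 11 → 12 → 13 → 3 → 8 → 5 → 15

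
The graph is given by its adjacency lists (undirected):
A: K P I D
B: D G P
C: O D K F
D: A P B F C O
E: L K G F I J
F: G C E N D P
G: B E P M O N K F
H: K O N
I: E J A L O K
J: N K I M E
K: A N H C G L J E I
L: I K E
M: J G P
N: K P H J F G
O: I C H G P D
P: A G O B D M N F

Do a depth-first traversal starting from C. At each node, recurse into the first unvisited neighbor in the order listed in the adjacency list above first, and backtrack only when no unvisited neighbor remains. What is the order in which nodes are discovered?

C, O, I, E, L, K, A, P, G, B, D, F, N, H, J, M

Visit C
C → O
O → I
I → E
E → L
L → K
K → A
A → P
P → G
G → B
B → D
D → F
F → N
N → H
N → J
J → M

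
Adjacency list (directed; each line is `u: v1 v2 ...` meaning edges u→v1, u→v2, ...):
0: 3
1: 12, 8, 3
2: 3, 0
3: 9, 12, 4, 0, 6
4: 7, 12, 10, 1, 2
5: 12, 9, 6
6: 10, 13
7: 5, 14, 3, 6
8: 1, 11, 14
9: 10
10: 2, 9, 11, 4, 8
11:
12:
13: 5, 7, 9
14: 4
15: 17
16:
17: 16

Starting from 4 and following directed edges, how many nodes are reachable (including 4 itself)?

15

BFS from 4 visits: 4, 12, 10, 7, 2, 1, 11, 9, 8, 14, 6, 5, 3, 0, 13
Reachable nodes: 15 of 18 total.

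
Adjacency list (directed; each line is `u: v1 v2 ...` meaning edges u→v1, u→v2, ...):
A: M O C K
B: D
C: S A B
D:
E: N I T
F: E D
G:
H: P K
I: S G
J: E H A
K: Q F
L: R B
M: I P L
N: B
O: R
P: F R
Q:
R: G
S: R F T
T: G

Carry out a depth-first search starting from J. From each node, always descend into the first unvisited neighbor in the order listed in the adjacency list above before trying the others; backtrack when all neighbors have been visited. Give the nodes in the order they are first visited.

Visit J
J → E
E → N
N → B
B → D
E → I
I → S
S → R
R → G
S → F
S → T
J → H
H → P
H → K
K → Q
J → A
A → M
M → L
A → O
A → C

J -> E -> N -> B -> D -> I -> S -> R -> G -> F -> T -> H -> P -> K -> Q -> A -> M -> L -> O -> C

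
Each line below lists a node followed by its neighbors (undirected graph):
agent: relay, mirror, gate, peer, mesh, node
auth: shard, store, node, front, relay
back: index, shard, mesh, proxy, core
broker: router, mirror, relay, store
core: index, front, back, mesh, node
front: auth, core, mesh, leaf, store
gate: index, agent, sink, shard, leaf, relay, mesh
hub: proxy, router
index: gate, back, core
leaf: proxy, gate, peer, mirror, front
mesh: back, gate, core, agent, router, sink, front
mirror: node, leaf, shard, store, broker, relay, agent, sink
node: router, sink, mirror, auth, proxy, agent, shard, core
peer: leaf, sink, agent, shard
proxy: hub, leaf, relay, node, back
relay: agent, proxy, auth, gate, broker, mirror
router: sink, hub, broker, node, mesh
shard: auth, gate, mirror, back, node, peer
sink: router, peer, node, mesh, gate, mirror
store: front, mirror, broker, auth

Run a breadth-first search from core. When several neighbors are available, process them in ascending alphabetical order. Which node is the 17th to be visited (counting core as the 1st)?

hub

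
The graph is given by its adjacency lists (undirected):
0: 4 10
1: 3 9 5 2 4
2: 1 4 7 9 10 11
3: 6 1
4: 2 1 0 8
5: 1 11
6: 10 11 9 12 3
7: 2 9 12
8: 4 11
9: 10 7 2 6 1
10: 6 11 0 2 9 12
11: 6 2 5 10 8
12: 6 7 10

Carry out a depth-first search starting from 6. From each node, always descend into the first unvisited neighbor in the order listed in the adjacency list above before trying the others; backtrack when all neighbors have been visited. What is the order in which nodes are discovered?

Visit 6
6 → 10
10 → 11
11 → 2
2 → 1
1 → 3
1 → 9
9 → 7
7 → 12
1 → 5
1 → 4
4 → 0
4 → 8

6 10 11 2 1 3 9 7 12 5 4 0 8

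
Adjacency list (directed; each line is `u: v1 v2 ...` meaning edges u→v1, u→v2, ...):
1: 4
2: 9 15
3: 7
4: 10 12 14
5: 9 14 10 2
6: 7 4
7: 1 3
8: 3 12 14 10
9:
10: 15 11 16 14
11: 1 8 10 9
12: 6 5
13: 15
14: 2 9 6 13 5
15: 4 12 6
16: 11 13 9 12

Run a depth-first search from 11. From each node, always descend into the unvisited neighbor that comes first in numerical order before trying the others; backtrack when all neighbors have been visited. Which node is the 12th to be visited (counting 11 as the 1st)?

12

Visit 11
11 → 1
1 → 4
4 → 10
10 → 14
14 → 2
2 → 9
2 → 15
15 → 6
6 → 7
7 → 3
15 → 12
12 → 5
14 → 13
10 → 16
11 → 8

Visit order: 11, 1, 4, 10, 14, 2, 9, 15, 6, 7, 3, 12, 5, 13, 16, 8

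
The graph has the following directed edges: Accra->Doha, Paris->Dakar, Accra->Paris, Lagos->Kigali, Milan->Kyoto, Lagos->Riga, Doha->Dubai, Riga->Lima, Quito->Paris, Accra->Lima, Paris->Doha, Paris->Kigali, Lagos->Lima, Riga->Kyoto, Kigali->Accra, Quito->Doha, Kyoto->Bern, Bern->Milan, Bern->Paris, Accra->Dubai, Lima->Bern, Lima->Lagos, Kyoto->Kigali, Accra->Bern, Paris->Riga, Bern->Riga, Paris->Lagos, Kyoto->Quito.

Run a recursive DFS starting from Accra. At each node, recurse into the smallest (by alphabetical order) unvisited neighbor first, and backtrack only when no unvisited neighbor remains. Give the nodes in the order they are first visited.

Accra, Bern, Milan, Kyoto, Kigali, Quito, Doha, Dubai, Paris, Dakar, Lagos, Lima, Riga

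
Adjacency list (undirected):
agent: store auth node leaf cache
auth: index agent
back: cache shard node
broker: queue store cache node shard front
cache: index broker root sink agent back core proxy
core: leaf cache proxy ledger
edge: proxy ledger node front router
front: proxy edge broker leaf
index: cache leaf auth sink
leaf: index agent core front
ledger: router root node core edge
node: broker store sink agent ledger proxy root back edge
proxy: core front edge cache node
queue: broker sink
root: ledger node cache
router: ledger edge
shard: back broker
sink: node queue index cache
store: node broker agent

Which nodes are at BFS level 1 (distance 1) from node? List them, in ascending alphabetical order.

Level 0: node
Level 1: agent, back, broker, edge, ledger, proxy, root, sink, store
Level 2: auth, cache, core, front, index, leaf, queue, router, shard

agent, back, broker, edge, ledger, proxy, root, sink, store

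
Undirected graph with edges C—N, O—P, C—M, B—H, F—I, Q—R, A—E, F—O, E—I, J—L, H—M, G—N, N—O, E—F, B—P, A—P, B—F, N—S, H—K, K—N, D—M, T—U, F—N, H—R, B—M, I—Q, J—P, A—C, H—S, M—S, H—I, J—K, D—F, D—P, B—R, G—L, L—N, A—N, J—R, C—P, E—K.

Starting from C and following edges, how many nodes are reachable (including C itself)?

BFS from C visits: C, A, M, N, P, E, B, D, H, S, F, G, K, L, O, J, I, R, Q
Reachable nodes: 19 of 21 total.

19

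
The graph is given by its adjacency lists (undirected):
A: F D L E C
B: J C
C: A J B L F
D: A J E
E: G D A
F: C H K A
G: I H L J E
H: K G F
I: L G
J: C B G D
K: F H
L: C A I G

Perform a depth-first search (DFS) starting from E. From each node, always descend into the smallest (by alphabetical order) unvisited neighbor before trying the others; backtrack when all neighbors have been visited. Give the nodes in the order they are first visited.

E A C B J D G H F K I L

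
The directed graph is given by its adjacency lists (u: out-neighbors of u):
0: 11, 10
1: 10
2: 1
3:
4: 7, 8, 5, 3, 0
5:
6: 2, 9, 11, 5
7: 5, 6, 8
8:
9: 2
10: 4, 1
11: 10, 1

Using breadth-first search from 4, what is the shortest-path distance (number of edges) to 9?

Level 0: 4
Level 1: 0, 3, 5, 7, 8
Level 2: 6, 10, 11
Level 3: 1, 2, 9
9 first appears at level 3.

3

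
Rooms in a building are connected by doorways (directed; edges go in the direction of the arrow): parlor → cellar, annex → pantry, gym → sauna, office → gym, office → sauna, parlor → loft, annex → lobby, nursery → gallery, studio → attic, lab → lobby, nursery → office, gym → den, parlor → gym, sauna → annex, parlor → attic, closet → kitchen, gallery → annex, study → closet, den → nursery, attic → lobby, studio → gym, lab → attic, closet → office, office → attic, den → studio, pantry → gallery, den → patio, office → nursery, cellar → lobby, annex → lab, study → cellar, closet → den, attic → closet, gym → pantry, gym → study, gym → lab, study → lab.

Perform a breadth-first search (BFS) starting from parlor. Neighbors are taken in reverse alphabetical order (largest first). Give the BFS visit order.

Visit parlor; enqueue loft, gym, cellar, attic → queue [loft, gym, cellar, attic]
Visit loft → queue [gym, cellar, attic]
Visit gym; enqueue study, sauna, pantry, lab, den → queue [cellar, attic, study, sauna, pantry, lab, den]
Visit cellar; enqueue lobby → queue [attic, study, sauna, pantry, lab, den, lobby]
Visit attic; enqueue closet → queue [study, sauna, pantry, lab, den, lobby, closet]
Visit study → queue [sauna, pantry, lab, den, lobby, closet]
Visit sauna; enqueue annex → queue [pantry, lab, den, lobby, closet, annex]
Visit pantry; enqueue gallery → queue [lab, den, lobby, closet, annex, gallery]
Visit lab → queue [den, lobby, closet, annex, gallery]
Visit den; enqueue studio, patio, nursery → queue [lobby, closet, annex, gallery, studio, patio, nursery]
Visit lobby → queue [closet, annex, gallery, studio, patio, nursery]
Visit closet; enqueue office, kitchen → queue [annex, gallery, studio, patio, nursery, office, kitchen]
Visit annex → queue [gallery, studio, patio, nursery, office, kitchen]
Visit gallery → queue [studio, patio, nursery, office, kitchen]
Visit studio → queue [patio, nursery, office, kitchen]
Visit patio → queue [nursery, office, kitchen]
Visit nursery → queue [office, kitchen]
Visit office → queue [kitchen]
Visit kitchen → queue []

parlor -> loft -> gym -> cellar -> attic -> study -> sauna -> pantry -> lab -> den -> lobby -> closet -> annex -> gallery -> studio -> patio -> nursery -> office -> kitchen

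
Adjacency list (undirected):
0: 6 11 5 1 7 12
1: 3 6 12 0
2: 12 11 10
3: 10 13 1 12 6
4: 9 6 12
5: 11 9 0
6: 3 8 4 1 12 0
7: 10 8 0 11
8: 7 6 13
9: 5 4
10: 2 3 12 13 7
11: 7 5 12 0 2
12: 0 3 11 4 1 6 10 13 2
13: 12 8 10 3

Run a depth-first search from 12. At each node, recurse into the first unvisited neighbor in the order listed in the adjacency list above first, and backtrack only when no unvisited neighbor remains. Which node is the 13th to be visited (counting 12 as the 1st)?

Visit 12
12 → 0
0 → 6
6 → 3
3 → 10
10 → 2
2 → 11
11 → 7
7 → 8
8 → 13
11 → 5
5 → 9
9 → 4
3 → 1

Visit order: 12, 0, 6, 3, 10, 2, 11, 7, 8, 13, 5, 9, 4, 1

4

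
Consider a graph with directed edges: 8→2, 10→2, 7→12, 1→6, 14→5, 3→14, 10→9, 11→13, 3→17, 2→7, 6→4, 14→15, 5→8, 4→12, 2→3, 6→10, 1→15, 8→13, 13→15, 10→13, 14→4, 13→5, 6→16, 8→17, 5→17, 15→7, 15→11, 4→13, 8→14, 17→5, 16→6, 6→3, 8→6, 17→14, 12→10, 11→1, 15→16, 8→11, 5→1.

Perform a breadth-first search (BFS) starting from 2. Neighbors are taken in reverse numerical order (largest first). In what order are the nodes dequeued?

2 → 7 → 3 → 12 → 17 → 14 → 10 → 5 → 15 → 4 → 13 → 9 → 8 → 1 → 16 → 11 → 6

Visit 2; enqueue 7, 3 → queue [7, 3]
Visit 7; enqueue 12 → queue [3, 12]
Visit 3; enqueue 17, 14 → queue [12, 17, 14]
Visit 12; enqueue 10 → queue [17, 14, 10]
Visit 17; enqueue 5 → queue [14, 10, 5]
Visit 14; enqueue 15, 4 → queue [10, 5, 15, 4]
Visit 10; enqueue 13, 9 → queue [5, 15, 4, 13, 9]
Visit 5; enqueue 8, 1 → queue [15, 4, 13, 9, 8, 1]
Visit 15; enqueue 16, 11 → queue [4, 13, 9, 8, 1, 16, 11]
Visit 4 → queue [13, 9, 8, 1, 16, 11]
Visit 13 → queue [9, 8, 1, 16, 11]
Visit 9 → queue [8, 1, 16, 11]
Visit 8; enqueue 6 → queue [1, 16, 11, 6]
Visit 1 → queue [16, 11, 6]
Visit 16 → queue [11, 6]
Visit 11 → queue [6]
Visit 6 → queue []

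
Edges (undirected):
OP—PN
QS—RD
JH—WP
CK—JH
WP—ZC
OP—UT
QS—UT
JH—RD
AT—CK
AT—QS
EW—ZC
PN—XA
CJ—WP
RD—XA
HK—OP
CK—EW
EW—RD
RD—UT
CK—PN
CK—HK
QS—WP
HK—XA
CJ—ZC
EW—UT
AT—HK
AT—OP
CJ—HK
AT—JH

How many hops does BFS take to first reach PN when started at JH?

2

Level 0: JH
Level 1: AT, CK, RD, WP
Level 2: CJ, EW, HK, OP, PN, QS, UT, XA, ZC
PN first appears at level 2.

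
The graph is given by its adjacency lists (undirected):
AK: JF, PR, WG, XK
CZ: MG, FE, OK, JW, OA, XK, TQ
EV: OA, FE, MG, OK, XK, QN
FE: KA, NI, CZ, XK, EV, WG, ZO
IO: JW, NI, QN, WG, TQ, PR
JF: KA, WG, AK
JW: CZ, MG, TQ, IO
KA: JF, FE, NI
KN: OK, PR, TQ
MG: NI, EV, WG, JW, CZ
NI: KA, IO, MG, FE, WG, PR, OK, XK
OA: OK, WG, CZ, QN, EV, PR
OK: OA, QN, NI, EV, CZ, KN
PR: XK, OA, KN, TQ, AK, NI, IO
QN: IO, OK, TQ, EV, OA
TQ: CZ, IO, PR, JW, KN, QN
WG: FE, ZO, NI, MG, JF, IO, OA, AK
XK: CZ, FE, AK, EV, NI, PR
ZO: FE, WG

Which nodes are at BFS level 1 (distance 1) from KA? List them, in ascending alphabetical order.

Level 0: KA
Level 1: FE, JF, NI
Level 2: AK, CZ, EV, IO, MG, OK, PR, WG, XK, ZO
Level 3: JW, KN, OA, QN, TQ

FE, JF, NI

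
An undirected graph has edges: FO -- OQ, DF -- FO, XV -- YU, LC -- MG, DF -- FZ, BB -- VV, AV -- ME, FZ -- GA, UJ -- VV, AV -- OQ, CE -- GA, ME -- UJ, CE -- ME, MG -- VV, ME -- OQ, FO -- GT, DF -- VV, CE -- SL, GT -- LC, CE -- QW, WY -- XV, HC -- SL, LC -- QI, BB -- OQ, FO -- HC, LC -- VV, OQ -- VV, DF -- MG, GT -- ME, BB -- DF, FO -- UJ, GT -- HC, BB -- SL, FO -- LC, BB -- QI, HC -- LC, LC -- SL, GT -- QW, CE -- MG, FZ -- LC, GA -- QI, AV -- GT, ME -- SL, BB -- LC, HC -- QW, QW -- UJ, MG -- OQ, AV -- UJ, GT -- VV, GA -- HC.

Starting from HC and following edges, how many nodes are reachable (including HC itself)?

BFS from HC visits: HC, FO, GA, GT, LC, QW, SL, DF, OQ, UJ, CE, FZ, QI, AV, ME, VV, BB, MG
Reachable nodes: 18 of 21 total.

18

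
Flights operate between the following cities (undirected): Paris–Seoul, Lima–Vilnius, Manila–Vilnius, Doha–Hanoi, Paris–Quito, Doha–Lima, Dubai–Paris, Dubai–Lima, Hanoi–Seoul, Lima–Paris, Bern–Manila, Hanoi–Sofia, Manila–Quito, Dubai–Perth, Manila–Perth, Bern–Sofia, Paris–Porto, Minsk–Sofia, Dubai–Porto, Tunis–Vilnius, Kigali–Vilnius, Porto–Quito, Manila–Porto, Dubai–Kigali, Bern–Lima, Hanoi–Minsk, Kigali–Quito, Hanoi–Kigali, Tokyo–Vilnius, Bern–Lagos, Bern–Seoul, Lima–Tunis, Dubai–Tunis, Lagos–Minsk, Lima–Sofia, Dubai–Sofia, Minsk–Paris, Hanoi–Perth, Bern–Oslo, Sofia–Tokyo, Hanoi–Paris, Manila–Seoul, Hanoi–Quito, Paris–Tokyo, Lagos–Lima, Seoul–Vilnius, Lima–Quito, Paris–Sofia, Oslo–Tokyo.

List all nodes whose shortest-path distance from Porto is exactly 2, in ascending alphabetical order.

Bern, Hanoi, Kigali, Lima, Minsk, Perth, Seoul, Sofia, Tokyo, Tunis, Vilnius

Level 0: Porto
Level 1: Dubai, Manila, Paris, Quito
Level 2: Bern, Hanoi, Kigali, Lima, Minsk, Perth, Seoul, Sofia, Tokyo, Tunis, Vilnius
Level 3: Doha, Lagos, Oslo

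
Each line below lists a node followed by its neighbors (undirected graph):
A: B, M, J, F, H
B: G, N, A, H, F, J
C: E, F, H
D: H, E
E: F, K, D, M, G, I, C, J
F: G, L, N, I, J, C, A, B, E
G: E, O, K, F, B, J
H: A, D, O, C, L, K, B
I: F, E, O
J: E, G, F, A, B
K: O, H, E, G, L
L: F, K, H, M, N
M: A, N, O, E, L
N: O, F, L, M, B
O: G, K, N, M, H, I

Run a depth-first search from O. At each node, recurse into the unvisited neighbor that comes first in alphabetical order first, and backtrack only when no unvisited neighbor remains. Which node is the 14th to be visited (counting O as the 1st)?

Visit O
O → G
G → B
B → A
A → F
F → C
C → E
E → D
D → H
H → K
K → L
L → M
M → N
E → I
E → J

Visit order: O, G, B, A, F, C, E, D, H, K, L, M, N, I, J

I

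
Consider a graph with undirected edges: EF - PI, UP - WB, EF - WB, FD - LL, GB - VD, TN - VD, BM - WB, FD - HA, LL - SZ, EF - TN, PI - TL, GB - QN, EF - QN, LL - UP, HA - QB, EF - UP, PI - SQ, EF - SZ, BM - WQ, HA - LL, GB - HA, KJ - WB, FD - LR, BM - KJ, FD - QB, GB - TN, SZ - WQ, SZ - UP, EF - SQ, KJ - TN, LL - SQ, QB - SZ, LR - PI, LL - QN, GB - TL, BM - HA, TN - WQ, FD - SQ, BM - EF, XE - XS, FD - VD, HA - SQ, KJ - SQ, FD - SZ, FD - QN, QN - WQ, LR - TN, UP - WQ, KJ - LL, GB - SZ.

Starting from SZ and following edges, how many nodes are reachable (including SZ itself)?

19

BFS from SZ visits: SZ, EF, FD, GB, LL, QB, UP, WQ, BM, PI, QN, SQ, TN, WB, HA, LR, VD, TL, KJ
Reachable nodes: 19 of 21 total.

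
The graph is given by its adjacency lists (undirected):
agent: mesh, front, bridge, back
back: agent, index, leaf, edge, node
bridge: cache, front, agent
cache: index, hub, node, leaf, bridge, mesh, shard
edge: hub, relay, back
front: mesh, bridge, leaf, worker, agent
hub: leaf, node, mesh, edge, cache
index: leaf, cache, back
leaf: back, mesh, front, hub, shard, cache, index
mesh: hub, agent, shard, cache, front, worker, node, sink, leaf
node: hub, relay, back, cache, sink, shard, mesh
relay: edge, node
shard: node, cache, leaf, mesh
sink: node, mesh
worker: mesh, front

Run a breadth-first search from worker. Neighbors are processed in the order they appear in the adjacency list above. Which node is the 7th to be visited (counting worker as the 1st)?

cache

Visit worker; enqueue mesh, front → queue [mesh, front]
Visit mesh; enqueue hub, agent, shard, cache, node, sink, leaf → queue [front, hub, agent, shard, cache, node, sink, leaf]
Visit front; enqueue bridge → queue [hub, agent, shard, cache, node, sink, leaf, bridge]
Visit hub; enqueue edge → queue [agent, shard, cache, node, sink, leaf, bridge, edge]
Visit agent; enqueue back → queue [shard, cache, node, sink, leaf, bridge, edge, back]
Visit shard → queue [cache, node, sink, leaf, bridge, edge, back]
Visit cache; enqueue index → queue [node, sink, leaf, bridge, edge, back, index]
Visit node; enqueue relay → queue [sink, leaf, bridge, edge, back, index, relay]
Visit sink → queue [leaf, bridge, edge, back, index, relay]
Visit leaf → queue [bridge, edge, back, index, relay]
Visit bridge → queue [edge, back, index, relay]
Visit edge → queue [back, index, relay]
Visit back → queue [index, relay]
Visit index → queue [relay]
Visit relay → queue []

Visit order: worker, mesh, front, hub, agent, shard, cache, node, sink, leaf, bridge, edge, back, index, relay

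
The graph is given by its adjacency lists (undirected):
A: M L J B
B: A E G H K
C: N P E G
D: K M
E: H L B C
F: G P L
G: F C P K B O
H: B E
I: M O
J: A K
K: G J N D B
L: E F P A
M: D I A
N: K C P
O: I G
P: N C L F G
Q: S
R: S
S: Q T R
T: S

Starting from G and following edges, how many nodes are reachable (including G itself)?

BFS from G visits: G, F, C, P, K, B, O, L, N, E, J, D, A, H, I, M
Reachable nodes: 16 of 20 total.

16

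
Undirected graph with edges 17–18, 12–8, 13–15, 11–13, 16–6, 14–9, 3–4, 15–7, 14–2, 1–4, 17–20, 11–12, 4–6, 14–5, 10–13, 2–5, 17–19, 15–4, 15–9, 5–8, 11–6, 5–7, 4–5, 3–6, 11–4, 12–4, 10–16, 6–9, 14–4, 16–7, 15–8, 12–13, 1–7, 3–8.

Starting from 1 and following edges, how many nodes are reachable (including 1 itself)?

BFS from 1 visits: 1, 4, 7, 3, 5, 6, 11, 12, 14, 15, 16, 8, 2, 9, 13, 10
Reachable nodes: 16 of 20 total.

16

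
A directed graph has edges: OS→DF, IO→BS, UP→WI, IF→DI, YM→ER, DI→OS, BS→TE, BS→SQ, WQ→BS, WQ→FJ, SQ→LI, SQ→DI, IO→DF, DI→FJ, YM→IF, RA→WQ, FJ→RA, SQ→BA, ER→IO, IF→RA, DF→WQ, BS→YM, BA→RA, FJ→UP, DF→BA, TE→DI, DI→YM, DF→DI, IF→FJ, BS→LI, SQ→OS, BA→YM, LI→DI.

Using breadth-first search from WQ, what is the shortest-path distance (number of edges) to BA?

Level 0: WQ
Level 1: BS, FJ
Level 2: LI, RA, SQ, TE, UP, YM
Level 3: BA, DI, ER, IF, OS, WI
Level 4: DF, IO
BA first appears at level 3.

3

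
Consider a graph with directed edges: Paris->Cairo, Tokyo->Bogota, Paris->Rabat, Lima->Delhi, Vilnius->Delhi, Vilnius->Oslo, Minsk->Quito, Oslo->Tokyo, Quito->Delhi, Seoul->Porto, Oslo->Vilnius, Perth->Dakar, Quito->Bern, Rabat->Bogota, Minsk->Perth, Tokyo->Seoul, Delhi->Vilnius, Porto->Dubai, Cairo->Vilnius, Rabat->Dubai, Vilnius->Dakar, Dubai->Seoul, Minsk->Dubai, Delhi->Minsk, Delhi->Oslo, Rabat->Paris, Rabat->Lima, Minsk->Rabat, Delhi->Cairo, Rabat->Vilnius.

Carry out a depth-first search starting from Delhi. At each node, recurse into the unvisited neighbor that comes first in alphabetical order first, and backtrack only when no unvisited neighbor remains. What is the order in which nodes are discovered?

Delhi, Cairo, Vilnius, Dakar, Oslo, Tokyo, Bogota, Seoul, Porto, Dubai, Minsk, Perth, Quito, Bern, Rabat, Lima, Paris

Visit Delhi
Delhi → Cairo
Cairo → Vilnius
Vilnius → Dakar
Vilnius → Oslo
Oslo → Tokyo
Tokyo → Bogota
Tokyo → Seoul
Seoul → Porto
Porto → Dubai
Delhi → Minsk
Minsk → Perth
Minsk → Quito
Quito → Bern
Minsk → Rabat
Rabat → Lima
Rabat → Paris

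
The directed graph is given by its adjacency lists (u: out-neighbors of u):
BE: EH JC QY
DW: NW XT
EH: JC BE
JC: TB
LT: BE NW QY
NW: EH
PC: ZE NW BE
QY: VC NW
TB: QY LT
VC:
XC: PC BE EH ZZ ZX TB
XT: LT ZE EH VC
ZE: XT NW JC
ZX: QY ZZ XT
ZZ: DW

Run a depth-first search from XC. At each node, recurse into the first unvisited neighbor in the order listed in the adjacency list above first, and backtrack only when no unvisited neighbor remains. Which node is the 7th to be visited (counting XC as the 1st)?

Visit XC
XC → PC
PC → ZE
ZE → XT
XT → LT
LT → BE
BE → EH
EH → JC
JC → TB
TB → QY
QY → VC
QY → NW
XC → ZZ
ZZ → DW
XC → ZX

Visit order: XC, PC, ZE, XT, LT, BE, EH, JC, TB, QY, VC, NW, ZZ, DW, ZX

EH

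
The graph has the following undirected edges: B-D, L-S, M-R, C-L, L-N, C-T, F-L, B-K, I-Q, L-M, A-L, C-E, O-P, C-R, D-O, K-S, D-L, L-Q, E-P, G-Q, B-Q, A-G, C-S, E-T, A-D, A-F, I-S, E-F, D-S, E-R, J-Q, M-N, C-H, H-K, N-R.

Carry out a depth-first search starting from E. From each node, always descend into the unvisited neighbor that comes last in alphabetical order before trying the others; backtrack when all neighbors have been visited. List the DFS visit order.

E -> T -> C -> S -> L -> Q -> J -> I -> G -> A -> F -> D -> O -> P -> B -> K -> H -> N -> R -> M

Visit E
E → T
T → C
C → S
S → L
L → Q
Q → J
Q → I
Q → G
G → A
A → F
A → D
D → O
O → P
D → B
B → K
K → H
L → N
N → R
R → M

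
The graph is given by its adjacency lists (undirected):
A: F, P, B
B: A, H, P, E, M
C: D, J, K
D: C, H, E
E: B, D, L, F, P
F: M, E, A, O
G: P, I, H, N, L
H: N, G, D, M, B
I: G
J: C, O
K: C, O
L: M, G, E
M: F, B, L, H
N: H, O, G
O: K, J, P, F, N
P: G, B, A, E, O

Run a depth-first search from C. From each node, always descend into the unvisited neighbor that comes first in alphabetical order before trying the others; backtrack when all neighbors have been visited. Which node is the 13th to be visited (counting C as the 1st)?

O

Visit C
C → D
D → E
E → B
B → A
A → F
F → M
M → H
H → G
G → I
G → L
G → N
N → O
O → J
O → K
O → P

Visit order: C, D, E, B, A, F, M, H, G, I, L, N, O, J, K, P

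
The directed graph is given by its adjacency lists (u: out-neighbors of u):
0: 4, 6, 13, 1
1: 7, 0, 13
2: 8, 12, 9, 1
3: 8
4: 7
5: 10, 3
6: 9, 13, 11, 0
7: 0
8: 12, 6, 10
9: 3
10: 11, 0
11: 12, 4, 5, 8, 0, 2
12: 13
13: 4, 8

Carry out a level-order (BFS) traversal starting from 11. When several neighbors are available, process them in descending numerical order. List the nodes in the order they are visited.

Visit 11; enqueue 12, 8, 5, 4, 2, 0 → queue [12, 8, 5, 4, 2, 0]
Visit 12; enqueue 13 → queue [8, 5, 4, 2, 0, 13]
Visit 8; enqueue 10, 6 → queue [5, 4, 2, 0, 13, 10, 6]
Visit 5; enqueue 3 → queue [4, 2, 0, 13, 10, 6, 3]
Visit 4; enqueue 7 → queue [2, 0, 13, 10, 6, 3, 7]
Visit 2; enqueue 9, 1 → queue [0, 13, 10, 6, 3, 7, 9, 1]
Visit 0 → queue [13, 10, 6, 3, 7, 9, 1]
Visit 13 → queue [10, 6, 3, 7, 9, 1]
Visit 10 → queue [6, 3, 7, 9, 1]
Visit 6 → queue [3, 7, 9, 1]
Visit 3 → queue [7, 9, 1]
Visit 7 → queue [9, 1]
Visit 9 → queue [1]
Visit 1 → queue []

11 → 12 → 8 → 5 → 4 → 2 → 0 → 13 → 10 → 6 → 3 → 7 → 9 → 1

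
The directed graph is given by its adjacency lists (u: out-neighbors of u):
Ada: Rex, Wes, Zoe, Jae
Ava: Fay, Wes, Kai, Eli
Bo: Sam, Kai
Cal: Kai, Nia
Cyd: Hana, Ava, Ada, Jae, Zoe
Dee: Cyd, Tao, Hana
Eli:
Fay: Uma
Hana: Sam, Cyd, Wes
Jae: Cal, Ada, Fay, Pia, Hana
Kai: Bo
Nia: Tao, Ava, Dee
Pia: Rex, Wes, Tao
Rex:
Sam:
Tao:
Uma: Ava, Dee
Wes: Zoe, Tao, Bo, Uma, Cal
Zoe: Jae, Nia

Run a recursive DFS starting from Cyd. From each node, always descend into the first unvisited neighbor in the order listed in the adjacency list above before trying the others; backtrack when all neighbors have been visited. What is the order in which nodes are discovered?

Visit Cyd
Cyd → Hana
Hana → Sam
Hana → Wes
Wes → Zoe
Zoe → Jae
Jae → Cal
Cal → Kai
Kai → Bo
Cal → Nia
Nia → Tao
Nia → Ava
Ava → Fay
Fay → Uma
Uma → Dee
Ava → Eli
Jae → Ada
Ada → Rex
Jae → Pia

Cyd -> Hana -> Sam -> Wes -> Zoe -> Jae -> Cal -> Kai -> Bo -> Nia -> Tao -> Ava -> Fay -> Uma -> Dee -> Eli -> Ada -> Rex -> Pia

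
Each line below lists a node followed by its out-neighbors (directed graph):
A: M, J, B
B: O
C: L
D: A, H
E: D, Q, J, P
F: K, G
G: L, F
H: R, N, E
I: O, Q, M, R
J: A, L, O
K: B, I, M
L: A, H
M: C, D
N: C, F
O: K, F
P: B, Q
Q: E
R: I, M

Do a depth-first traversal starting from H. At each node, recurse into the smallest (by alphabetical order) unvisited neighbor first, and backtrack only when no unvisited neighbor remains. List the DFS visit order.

H → E → D → A → B → O → F → G → L → K → I → M → C → Q → R → J → P → N

Visit H
H → E
E → D
D → A
A → B
B → O
O → F
F → G
G → L
F → K
K → I
I → M
M → C
I → Q
I → R
A → J
E → P
H → N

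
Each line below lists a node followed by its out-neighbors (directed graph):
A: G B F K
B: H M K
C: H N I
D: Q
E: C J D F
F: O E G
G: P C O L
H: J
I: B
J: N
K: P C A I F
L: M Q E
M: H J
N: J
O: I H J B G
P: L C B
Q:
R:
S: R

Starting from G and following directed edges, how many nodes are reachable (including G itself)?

17

BFS from G visits: G, P, O, L, C, B, J, I, H, Q, M, E, N, K, F, D, A
Reachable nodes: 17 of 19 total.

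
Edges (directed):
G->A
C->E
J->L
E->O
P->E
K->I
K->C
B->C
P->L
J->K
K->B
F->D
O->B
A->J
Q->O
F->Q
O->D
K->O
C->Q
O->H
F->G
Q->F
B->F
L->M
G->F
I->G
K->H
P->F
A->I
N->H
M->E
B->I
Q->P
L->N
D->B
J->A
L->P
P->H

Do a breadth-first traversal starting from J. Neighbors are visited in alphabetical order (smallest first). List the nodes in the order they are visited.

J, A, K, L, I, B, C, H, O, M, N, P, G, F, E, Q, D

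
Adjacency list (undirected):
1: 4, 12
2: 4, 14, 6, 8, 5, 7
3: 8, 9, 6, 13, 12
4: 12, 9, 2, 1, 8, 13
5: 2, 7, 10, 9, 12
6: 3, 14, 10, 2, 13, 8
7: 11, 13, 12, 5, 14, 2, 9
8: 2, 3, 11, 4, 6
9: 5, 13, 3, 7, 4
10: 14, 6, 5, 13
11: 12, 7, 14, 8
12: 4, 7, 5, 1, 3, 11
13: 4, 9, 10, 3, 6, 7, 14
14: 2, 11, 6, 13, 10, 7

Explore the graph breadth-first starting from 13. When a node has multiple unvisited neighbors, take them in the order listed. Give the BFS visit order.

13 -> 4 -> 9 -> 10 -> 3 -> 6 -> 7 -> 14 -> 12 -> 2 -> 1 -> 8 -> 5 -> 11

Visit 13; enqueue 4, 9, 10, 3, 6, 7, 14 → queue [4, 9, 10, 3, 6, 7, 14]
Visit 4; enqueue 12, 2, 1, 8 → queue [9, 10, 3, 6, 7, 14, 12, 2, 1, 8]
Visit 9; enqueue 5 → queue [10, 3, 6, 7, 14, 12, 2, 1, 8, 5]
Visit 10 → queue [3, 6, 7, 14, 12, 2, 1, 8, 5]
Visit 3 → queue [6, 7, 14, 12, 2, 1, 8, 5]
Visit 6 → queue [7, 14, 12, 2, 1, 8, 5]
Visit 7; enqueue 11 → queue [14, 12, 2, 1, 8, 5, 11]
Visit 14 → queue [12, 2, 1, 8, 5, 11]
Visit 12 → queue [2, 1, 8, 5, 11]
Visit 2 → queue [1, 8, 5, 11]
Visit 1 → queue [8, 5, 11]
Visit 8 → queue [5, 11]
Visit 5 → queue [11]
Visit 11 → queue []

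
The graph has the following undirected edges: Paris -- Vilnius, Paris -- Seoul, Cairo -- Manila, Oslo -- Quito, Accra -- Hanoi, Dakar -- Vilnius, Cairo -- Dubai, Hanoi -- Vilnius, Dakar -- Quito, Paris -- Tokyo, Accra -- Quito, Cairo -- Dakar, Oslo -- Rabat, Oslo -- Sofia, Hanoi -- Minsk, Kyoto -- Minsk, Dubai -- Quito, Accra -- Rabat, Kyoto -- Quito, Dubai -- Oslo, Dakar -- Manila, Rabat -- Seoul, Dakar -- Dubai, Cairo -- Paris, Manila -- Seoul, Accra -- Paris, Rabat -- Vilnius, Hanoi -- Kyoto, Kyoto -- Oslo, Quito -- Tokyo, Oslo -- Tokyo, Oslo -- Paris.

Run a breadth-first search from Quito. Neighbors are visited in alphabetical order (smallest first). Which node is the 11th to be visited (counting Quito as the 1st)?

Cairo

Visit Quito; enqueue Accra, Dakar, Dubai, Kyoto, Oslo, Tokyo → queue [Accra, Dakar, Dubai, Kyoto, Oslo, Tokyo]
Visit Accra; enqueue Hanoi, Paris, Rabat → queue [Dakar, Dubai, Kyoto, Oslo, Tokyo, Hanoi, Paris, Rabat]
Visit Dakar; enqueue Cairo, Manila, Vilnius → queue [Dubai, Kyoto, Oslo, Tokyo, Hanoi, Paris, Rabat, Cairo, Manila, Vilnius]
Visit Dubai → queue [Kyoto, Oslo, Tokyo, Hanoi, Paris, Rabat, Cairo, Manila, Vilnius]
Visit Kyoto; enqueue Minsk → queue [Oslo, Tokyo, Hanoi, Paris, Rabat, Cairo, Manila, Vilnius, Minsk]
Visit Oslo; enqueue Sofia → queue [Tokyo, Hanoi, Paris, Rabat, Cairo, Manila, Vilnius, Minsk, Sofia]
Visit Tokyo → queue [Hanoi, Paris, Rabat, Cairo, Manila, Vilnius, Minsk, Sofia]
Visit Hanoi → queue [Paris, Rabat, Cairo, Manila, Vilnius, Minsk, Sofia]
Visit Paris; enqueue Seoul → queue [Rabat, Cairo, Manila, Vilnius, Minsk, Sofia, Seoul]
Visit Rabat → queue [Cairo, Manila, Vilnius, Minsk, Sofia, Seoul]
Visit Cairo → queue [Manila, Vilnius, Minsk, Sofia, Seoul]
Visit Manila → queue [Vilnius, Minsk, Sofia, Seoul]
Visit Vilnius → queue [Minsk, Sofia, Seoul]
Visit Minsk → queue [Sofia, Seoul]
Visit Sofia → queue [Seoul]
Visit Seoul → queue []

Visit order: Quito, Accra, Dakar, Dubai, Kyoto, Oslo, Tokyo, Hanoi, Paris, Rabat, Cairo, Manila, Vilnius, Minsk, Sofia, Seoul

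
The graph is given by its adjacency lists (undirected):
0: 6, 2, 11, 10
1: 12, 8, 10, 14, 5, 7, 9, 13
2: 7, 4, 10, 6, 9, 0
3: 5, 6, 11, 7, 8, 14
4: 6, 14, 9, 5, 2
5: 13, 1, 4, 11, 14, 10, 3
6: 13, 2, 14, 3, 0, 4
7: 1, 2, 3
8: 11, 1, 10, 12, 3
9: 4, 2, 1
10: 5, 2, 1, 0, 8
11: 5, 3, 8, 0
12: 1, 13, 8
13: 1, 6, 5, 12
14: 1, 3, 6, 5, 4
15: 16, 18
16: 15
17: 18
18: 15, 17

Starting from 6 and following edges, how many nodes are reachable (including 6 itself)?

15

BFS from 6 visits: 6, 0, 2, 3, 4, 13, 14, 10, 11, 7, 9, 5, 8, 1, 12
Reachable nodes: 15 of 19 total.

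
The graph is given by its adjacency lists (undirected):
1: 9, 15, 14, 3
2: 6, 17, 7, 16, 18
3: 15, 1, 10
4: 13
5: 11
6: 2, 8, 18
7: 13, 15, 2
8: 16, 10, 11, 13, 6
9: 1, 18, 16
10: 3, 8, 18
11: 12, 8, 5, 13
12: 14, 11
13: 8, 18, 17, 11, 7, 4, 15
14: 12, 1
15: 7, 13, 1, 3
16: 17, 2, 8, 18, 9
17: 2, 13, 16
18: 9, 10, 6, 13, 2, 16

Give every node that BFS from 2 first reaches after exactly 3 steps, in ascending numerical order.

1, 3, 4, 11

Level 0: 2
Level 1: 6, 7, 16, 17, 18
Level 2: 8, 9, 10, 13, 15
Level 3: 1, 3, 4, 11
Level 4: 5, 12, 14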